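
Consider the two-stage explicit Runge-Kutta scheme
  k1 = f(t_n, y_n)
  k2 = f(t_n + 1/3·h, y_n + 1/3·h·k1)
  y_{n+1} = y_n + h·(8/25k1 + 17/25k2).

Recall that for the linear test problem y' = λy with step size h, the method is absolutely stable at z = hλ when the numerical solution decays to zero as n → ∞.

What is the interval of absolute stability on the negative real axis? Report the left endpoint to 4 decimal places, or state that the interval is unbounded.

With y'=λy (z=hλ):
  k1=λy_n ⇒ h·k1=z·y_n;  k2=λ(1+1/3z)y_n ⇒ h·k2=z(1+1/3z)y_n
  y_{n+1}/y_n = 1 + 8/25z + 17/25z(1+1/3z) = 1 + z + 17/75z²
  Hence R(z) = 1 + z + 17/75z².

Find x<0 with |R(x)|<1.
x=-1.23: |R|=0.1129
R=1: x+17/75x²=0 ⇒ x=−75/17=-4.4118; min R=1−1/(4·17/75)=-0.1029>−1
Confirm numerically:
  x=-4.183: |R|=0.78310 <1
  x=-4.083: |R|=0.69573 <1
  x=-4.062: |R|=0.67796 <1
  x=-4.993: |R|=1.65781 >1
  x=-4.914: |R|=1.55941 >1
  x=-4.490: |R|=1.07962 >1
Interval (-4.4118, 0).

z∈(-4.4118,0).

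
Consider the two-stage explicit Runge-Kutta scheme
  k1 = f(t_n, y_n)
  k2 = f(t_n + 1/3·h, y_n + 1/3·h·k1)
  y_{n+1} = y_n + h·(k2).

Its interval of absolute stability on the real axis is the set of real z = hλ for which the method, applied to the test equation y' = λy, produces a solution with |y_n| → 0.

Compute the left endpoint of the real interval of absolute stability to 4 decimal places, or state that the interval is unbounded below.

Set f=λy, z=hλ:
  k1=λy_n ⇒ h·k1=z·y_n;  k2=λ(1+1/3z)y_n ⇒ h·k2=z(1+1/3z)y_n
  y_{n+1}/y_n = 1 + z(1+1/3z) = 1 + z + 1/3z²
  ⇒ R(z) = 1 + z + 1/3z².

Find x<0 with |R(x)|<1.
x=-1.29: |R|=0.2647
R=1: x+1/3x²=0 ⇒ x=−3=-3.0000; min R=1−1/(4·1/3)=0.2500>−1
Confirm numerically:
  x=-2.613: |R|=0.66292 <1
  x=-1.941: |R|=0.31483 <1
  x=-1.416: |R|=0.25235 <1
  x=-1.272: |R|=0.26733 <1
  x=-3.305: |R|=1.33601 >1
  x=-3.085: |R|=1.08741 >1
Interval (-3.0000, 0).

left endpoint -3.0000.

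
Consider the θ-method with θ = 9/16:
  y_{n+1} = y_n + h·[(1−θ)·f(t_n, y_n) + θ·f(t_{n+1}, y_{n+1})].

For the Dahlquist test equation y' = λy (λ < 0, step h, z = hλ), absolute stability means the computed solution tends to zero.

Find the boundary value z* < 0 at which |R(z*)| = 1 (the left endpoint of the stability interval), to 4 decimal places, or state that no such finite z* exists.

unbounded; (−∞, 0).

Test eqn y'=λy, z=hλ:
  y_{n+1} = y_n + z·[7/16·y_n + 9/16·y_{n+1}] ⇒ (1 − 9/16z)y_{n+1} = (1 + 7/16z)y_n
  ⇒ R(z) = (1 + 7/16z)/(1 − 9/16z).

Solve |R(x)|<1 on ℝ⁻.
x=-1.48: |R|=0.1924
x=-2: |R|=0.0588
x=-10: |R|=0.5094
x=-100: |R|=0.7467
θ=9/16≥1/2 ⇒ |1+7/16x|<|1−9/16x| ∀x<0 ⇒ stable on all of ℝ⁻.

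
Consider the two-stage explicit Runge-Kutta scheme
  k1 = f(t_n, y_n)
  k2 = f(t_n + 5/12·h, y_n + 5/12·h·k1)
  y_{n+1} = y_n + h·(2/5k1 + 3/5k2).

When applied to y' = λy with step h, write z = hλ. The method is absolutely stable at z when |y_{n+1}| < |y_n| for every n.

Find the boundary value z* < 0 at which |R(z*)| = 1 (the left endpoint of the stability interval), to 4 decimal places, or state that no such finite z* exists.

left endpoint -4.0000.

On y'=λy, z=hλ:
  k1=λy_n ⇒ h·k1=z·y_n;  k2=λ(1+5/12z)y_n ⇒ h·k2=z(1+5/12z)y_n
  y_{n+1}/y_n = 1 + 2/5z + 3/5z(1+5/12z) = 1 + z + 1/4z²
  R(z) = 1 + z + 1/4z².

Find x<0 with |R(x)|<1.
x=-0.7: |R|=0.4225
R=1: x+1/4x²=0 ⇒ x=−4=-4.0000; min R=1−1/(4·1/4)=0.0000>−1
Confirm numerically:
  x=-3.919: |R|=0.92064 <1
  x=-3.157: |R|=0.33466 <1
  x=-2.179: |R|=0.00801 <1
  x=-4.599: |R|=1.68870 >1
  x=-4.500: |R|=1.56250 >1
  x=-4.087: |R|=1.08889 >1
Interval (-4.0000, 0).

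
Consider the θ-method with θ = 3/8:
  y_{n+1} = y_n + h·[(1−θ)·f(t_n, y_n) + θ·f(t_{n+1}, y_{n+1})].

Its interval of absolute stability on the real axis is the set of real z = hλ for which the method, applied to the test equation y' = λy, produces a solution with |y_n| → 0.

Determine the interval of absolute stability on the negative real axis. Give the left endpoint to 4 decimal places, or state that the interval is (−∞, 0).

Test eqn y'=λy, z=hλ:
  y_{n+1} = y_n + z·[5/8·y_n + 3/8·y_{n+1}] ⇒ (1 − 3/8z)y_{n+1} = (1 + 5/8z)y_n
  Hence R(z) = (1 + 5/8z)/(1 − 3/8z).

Find x<0 with |R(x)|<1.
x=-1.67: |R|=0.0269
R=−1: 1+5/8x = −1+3/8x ⇒ -1/4x=2 ⇒ x=2/(-1/4)=-8.0000
Confirm numerically:
  x=-7.147: |R|=0.94205 <1
  x=-5.776: |R|=0.82438 <1
  x=-3.258: |R|=0.46641 <1
  x=-8.518: |R|=1.03088 >1
  x=-8.170: |R|=1.01046 >1
Interval (-8.0000, 0).

(-8.0000, 0).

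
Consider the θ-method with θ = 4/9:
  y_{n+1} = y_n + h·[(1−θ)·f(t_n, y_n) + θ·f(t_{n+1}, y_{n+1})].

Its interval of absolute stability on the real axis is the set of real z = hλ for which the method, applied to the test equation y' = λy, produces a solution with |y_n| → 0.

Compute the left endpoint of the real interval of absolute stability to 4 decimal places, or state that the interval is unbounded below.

Set f=λy, z=hλ:
  y_{n+1} = y_n + z·[5/9·y_n + 4/9·y_{n+1}] ⇒ (1 − 4/9z)y_{n+1} = (1 + 5/9z)y_n
  ⇒ R(z) = (1 + 5/9z)/(1 − 4/9z).

Find x<0 with |R(x)|<1.
x=-1.11: |R|=0.2567
R=−1: 1+5/9x = −1+4/9x ⇒ -1/9x=2 ⇒ x=2/(-1/9)=-18.0000
Confirm numerically:
  x=-15.131: |R|=0.95873 <1
  x=-12.448: |R|=0.90557 <1
  x=-11.752: |R|=0.88844 <1
  x=-18.581: |R|=1.00697 >1
  x=-18.481: |R|=1.00580 >1
  x=-18.275: |R|=1.00335 >1
So |R|<1 on (-18.0000, 0).

z* = -18.0000.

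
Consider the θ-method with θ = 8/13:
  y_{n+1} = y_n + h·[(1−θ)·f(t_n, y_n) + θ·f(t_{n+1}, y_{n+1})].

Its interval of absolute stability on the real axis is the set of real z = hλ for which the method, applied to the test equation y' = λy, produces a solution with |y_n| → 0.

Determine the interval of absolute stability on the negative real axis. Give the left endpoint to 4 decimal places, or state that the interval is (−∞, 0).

On y'=λy, z=hλ:
  y_{n+1} = y_n + z·[5/13·y_n + 8/13·y_{n+1}] ⇒ (1 − 8/13z)y_{n+1} = (1 + 5/13z)y_n
  so R(z) = (1 + 5/13z)/(1 − 8/13z).

Find x<0 with |R(x)|<1.
x=-0.82: |R|=0.4550
x=-2: |R|=0.1034
x=-10: |R|=0.3978
x=-100: |R|=0.5990
θ=8/13≥1/2 ⇒ |1+5/13x|<|1−8/13x| ∀x<0 ⇒ unbounded interval.

(−∞, 0) — no finite endpoint.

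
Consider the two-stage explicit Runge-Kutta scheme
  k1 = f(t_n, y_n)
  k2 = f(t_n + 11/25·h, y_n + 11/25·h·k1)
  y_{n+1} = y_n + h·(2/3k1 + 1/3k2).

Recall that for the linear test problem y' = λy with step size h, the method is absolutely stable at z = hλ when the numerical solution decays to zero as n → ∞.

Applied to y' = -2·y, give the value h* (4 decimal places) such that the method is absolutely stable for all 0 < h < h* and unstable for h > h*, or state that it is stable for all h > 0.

On y'=λy, z=hλ:
  k1=λy_n ⇒ h·k1=z·y_n;  k2=λ(1+11/25z)y_n ⇒ h·k2=z(1+11/25z)y_n
  y_{n+1}/y_n = 1 + 2/3z + 1/3z(1+11/25z) = 1 + z + 11/75z²
  Hence R(z) = 1 + z + 11/75z².

Need |R(x)|<1, x<0.
x=-0.69: |R|=0.3798
R=1: x+11/75x²=0 ⇒ x=−75/11=-6.8182; min R=1−1/(4·11/75)=-0.7045>−1
Confirm numerically:
  x=-5.528: |R|=0.04605 <1
  x=-4.890: |R|=0.38289 <1
  x=-3.373: |R|=0.70435 <1
  x=-3.145: |R|=0.69432 <1
  x=-7.139: |R|=1.33591 >1
  x=-6.899: |R|=1.08178 >1
So |R|<1 on (-6.8182, 0).

(-6.8182,0); λ=-2 ⇒ h* = (75/11)/2 = 3.4091.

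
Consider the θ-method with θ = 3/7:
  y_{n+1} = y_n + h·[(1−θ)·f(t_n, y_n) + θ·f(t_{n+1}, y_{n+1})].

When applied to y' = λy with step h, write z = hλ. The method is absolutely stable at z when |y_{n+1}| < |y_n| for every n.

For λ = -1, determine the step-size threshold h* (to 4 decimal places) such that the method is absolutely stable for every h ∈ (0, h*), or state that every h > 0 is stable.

On y'=λy, z=hλ:
  y_{n+1} = y_n + z·[4/7·y_n + 3/7·y_{n+1}] ⇒ (1 − 3/7z)y_{n+1} = (1 + 4/7z)y_n
  R(z) = (1 + 4/7z)/(1 − 3/7z).

Need |R(x)|<1, x<0.
x=-1.55: |R|=0.0687
R=−1: 1+4/7x = −1+3/7x ⇒ -1/7x=2 ⇒ x=2/(-1/7)=-14.0000
Confirm numerically:
  x=-13.659: |R|=0.99289 <1
  x=-13.073: |R|=0.97994 <1
  x=-11.586: |R|=0.94219 <1
  x=-11.224: |R|=0.93175 <1
  x=-14.386: |R|=1.00770 >1
  x=-14.030: |R|=1.00061 >1
  x=-14.028: |R|=1.00057 >1
Interval (-14.0000, 0).

(-14.0000,0); λ=-1 ⇒ h* = (14)/1 = 14.0000.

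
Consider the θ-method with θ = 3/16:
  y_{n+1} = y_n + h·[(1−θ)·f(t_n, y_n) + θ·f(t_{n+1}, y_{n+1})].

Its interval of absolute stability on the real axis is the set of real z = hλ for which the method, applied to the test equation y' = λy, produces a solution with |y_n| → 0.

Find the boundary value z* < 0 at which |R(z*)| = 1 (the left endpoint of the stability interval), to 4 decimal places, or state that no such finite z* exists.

left endpoint -3.2000.

Set f=λy, z=hλ:
  y_{n+1} = y_n + z·[13/16·y_n + 3/16·y_{n+1}] ⇒ (1 − 3/16z)y_{n+1} = (1 + 13/16z)y_n
  ⇒ R(z) = (1 + 13/16z)/(1 − 3/16z).

Boundary: |R(x)|=1, x<0.
x=-1.34: |R|=0.0709
R=−1: 1+13/16x = −1+3/16x ⇒ -5/8x=2 ⇒ x=2/(-5/8)=-3.2000
Confirm numerically:
  x=-2.525: |R|=0.71368 <1
  x=-2.400: |R|=0.65517 <1
  x=-2.083: |R|=0.49795 <1
  x=-1.300: |R|=0.04523 <1
  x=-3.781: |R|=1.21249 >1
  x=-3.333: |R|=1.05116 >1
So |R|<1 on (-3.2000, 0).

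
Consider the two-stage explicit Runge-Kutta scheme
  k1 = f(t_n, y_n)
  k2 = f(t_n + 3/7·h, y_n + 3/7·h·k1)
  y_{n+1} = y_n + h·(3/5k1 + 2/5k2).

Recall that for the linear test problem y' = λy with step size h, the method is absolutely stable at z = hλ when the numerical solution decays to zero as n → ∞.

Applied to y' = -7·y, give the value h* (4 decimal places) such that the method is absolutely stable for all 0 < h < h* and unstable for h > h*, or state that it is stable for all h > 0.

On y'=λy, z=hλ:
  k1=λy_n ⇒ h·k1=z·y_n;  k2=λ(1+3/7z)y_n ⇒ h·k2=z(1+3/7z)y_n
  y_{n+1}/y_n = 1 + 3/5z + 2/5z(1+3/7z) = 1 + z + 6/35z²
  so R(z) = 1 + z + 6/35z².

Need |R(x)|<1, x<0.
x=-1.18: |R|=0.0587
R=1: x+6/35x²=0 ⇒ x=−35/6=-5.8333; min R=1−1/(4·6/35)=-0.4583>−1
Confirm numerically:
  x=-3.855: |R|=0.30740 <1
  x=-3.276: |R|=0.43620 <1
  x=-3.048: |R|=0.45538 <1
  x=-2.586: |R|=0.43959 <1
  x=-6.222: |R|=1.41456 >1
  x=-6.099: |R|=1.27777 >1
So |R|<1 on (-5.8333, 0).

(-5.8333,0); λ=-7 ⇒ h* = (35/6)/7 = 0.8333.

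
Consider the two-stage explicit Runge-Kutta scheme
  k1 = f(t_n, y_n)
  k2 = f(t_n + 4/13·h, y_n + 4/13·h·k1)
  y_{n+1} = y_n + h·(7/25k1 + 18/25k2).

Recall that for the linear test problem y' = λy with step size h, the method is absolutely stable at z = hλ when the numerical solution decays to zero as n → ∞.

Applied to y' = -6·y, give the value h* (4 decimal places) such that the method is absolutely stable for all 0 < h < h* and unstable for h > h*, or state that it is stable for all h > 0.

(-4.5139,0); λ=-6 ⇒ h* = (325/72)/6 = 0.7523.

Set f=λy, z=hλ:
  k1=λy_n ⇒ h·k1=z·y_n;  k2=λ(1+4/13z)y_n ⇒ h·k2=z(1+4/13z)y_n
  y_{n+1}/y_n = 1 + 7/25z + 18/25z(1+4/13z) = 1 + z + 72/325z²
  Hence R(z) = 1 + z + 72/325z².

Need |R(x)|<1, x<0.
x=-1.45: |R|=0.0158
R=1: x+72/325x²=0 ⇒ x=−325/72=-4.5139; min R=1−1/(4·72/325)=-0.1285>−1
Confirm numerically:
  x=-3.722: |R|=0.34704 <1
  x=-3.579: |R|=0.25874 <1
  x=-2.107: |R|=0.12349 <1
  x=-5.101: |R|=1.66348 >1
  x=-4.663: |R|=1.15404 >1
  x=-4.583: |R|=1.07017 >1
So |R|<1 on (-4.5139, 0).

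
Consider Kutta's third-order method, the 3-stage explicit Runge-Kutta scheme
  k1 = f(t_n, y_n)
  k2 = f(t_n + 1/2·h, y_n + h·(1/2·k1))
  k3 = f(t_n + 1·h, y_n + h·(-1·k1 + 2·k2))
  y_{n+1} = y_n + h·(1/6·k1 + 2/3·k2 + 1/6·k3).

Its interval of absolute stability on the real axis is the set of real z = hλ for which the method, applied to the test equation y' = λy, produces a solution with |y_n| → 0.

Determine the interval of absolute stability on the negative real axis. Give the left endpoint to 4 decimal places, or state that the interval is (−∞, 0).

Test eqn y'=λy, z=hλ:
  order 3, 3-stage ⇒ R(z)=1+z+z^2/2+z^3/6
  (e.g. R(-0.86)=0.40379, |R|=0.40379)

Solve |R(x)|<1 on ℝ⁻.
x=-0.86: |R|=0.4038
|R(-1.57)|=0.0175 |R(-1.35)|=0.1512 |R(-1.14)|=0.2629
Bisect:
  x_lo=-3.3754 |R|=3.0883  x_hi=-0.0644 |R|=0.9377
  mid=-1.71990 |R|=0.08880 →hi
  mid=-2.54766 |R|=1.05834 →lo
  mid=-2.13378 |R|=0.47646 →hi
  mid=-2.34072 |R|=0.73869 →hi
  mid=-2.44419 |R|=0.89078 →hi
  mid=-2.49593 |R|=0.97256 →hi
  mid=-2.52179 |R|=1.01494 →lo
  mid=-2.50886 |R|=0.99362 →hi
  mid=-2.51533 |R|=1.00425 →lo
  mid=-2.51209 |R|=0.99893 →hi
  ...
  [-2.51290,-2.51270] ⇒ x*=-2.5127
So |R|<1 on (-2.5127, 0).

z∈(-2.5127,0).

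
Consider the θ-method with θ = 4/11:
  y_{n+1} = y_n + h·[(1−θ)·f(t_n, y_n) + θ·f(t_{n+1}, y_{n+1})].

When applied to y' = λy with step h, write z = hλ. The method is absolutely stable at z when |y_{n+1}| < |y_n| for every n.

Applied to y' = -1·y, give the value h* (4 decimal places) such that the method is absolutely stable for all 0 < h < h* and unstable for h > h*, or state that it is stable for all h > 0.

With y'=λy (z=hλ):
  y_{n+1} = y_n + z·[7/11·y_n + 4/11·y_{n+1}] ⇒ (1 − 4/11z)y_{n+1} = (1 + 7/11z)y_n
  so R(z) = (1 + 7/11z)/(1 − 4/11z).

Need |R(x)|<1, x<0.
x=-1.42: |R|=0.0635
R=−1: 1+7/11x = −1+4/11x ⇒ -3/11x=2 ⇒ x=2/(-3/11)=-7.3333
Confirm numerically:
  x=-6.469: |R|=0.92968 <1
  x=-6.184: |R|=0.90351 <1
  x=-5.419: |R|=0.82424 <1
  x=-4.614: |R|=0.72304 <1
  x=-7.933: |R|=1.04210 >1
  x=-7.863: |R|=1.03743 >1
  x=-7.492: |R|=1.01162 >1
Interval (-7.3333, 0).

(-7.3333,0); λ=-1 ⇒ h* = (22/3)/1 = 7.3333.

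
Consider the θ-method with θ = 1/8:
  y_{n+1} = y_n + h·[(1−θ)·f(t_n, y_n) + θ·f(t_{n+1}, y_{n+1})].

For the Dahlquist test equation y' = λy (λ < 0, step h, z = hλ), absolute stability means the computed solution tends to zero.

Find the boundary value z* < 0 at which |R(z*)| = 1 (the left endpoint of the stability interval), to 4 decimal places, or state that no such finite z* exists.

Set f=λy, z=hλ:
  y_{n+1} = y_n + z·[7/8·y_n + 1/8·y_{n+1}] ⇒ (1 − 1/8z)y_{n+1} = (1 + 7/8z)y_n
  Hence R(z) = (1 + 7/8z)/(1 − 1/8z).

Solve |R(x)|<1 on ℝ⁻.
x=-1.62: |R|=0.3472
R=−1: 1+7/8x = −1+1/8x ⇒ -3/4x=2 ⇒ x=2/(-3/4)=-2.6667
Confirm numerically:
  x=-2.245: |R|=0.75305 <1
  x=-2.188: |R|=0.71810 <1
  x=-1.585: |R|=0.32290 <1
  x=-1.383: |R|=0.17915 <1
  x=-3.060: |R|=1.21338 >1
  x=-3.052: |R|=1.20919 >1
  x=-2.761: |R|=1.05260 >1
Interval (-2.6667, 0).

left endpoint -2.6667.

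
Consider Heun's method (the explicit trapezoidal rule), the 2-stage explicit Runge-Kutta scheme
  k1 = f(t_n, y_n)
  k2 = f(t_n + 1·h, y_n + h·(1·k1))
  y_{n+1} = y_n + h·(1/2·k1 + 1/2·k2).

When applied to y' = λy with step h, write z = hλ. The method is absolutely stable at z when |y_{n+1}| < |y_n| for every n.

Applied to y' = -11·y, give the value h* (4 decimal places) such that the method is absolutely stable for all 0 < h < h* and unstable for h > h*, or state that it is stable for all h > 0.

With y'=λy (z=hλ):
  order 2, 2-stage ⇒ R(z)=1+z+z^2/2
  (e.g. R(-0.93)=0.50245, |R|=0.50245)

Solve |R(x)|<1 on ℝ⁻.
x=-0.93: |R|=0.5025
|R(-1.81)|=0.8281 |R(-1.74)|=0.7738 |R(-1.33)|=0.5544
Bisect:
  x_lo=-2.6873 |R|=1.9235  x_hi=-0.0867 |R|=0.9170
  mid=-1.38703 |R|=0.57489 →hi
  mid=-2.03717 |R|=1.03786 →lo
  mid=-1.71210 |R|=0.75354 →hi
  mid=-1.87463 |R|=0.88249 →hi
  mid=-1.95590 |R|=0.95688 →hi
  mid=-1.99654 |R|=0.99654 →hi
  mid=-2.01685 |R|=1.01700 →lo
  mid=-2.00670 |R|=1.00672 →lo
  mid=-2.00162 |R|=1.00162 →lo
  mid=-1.99908 |R|=0.99908 →hi
  ...
  [-2.00003,-1.99987] ⇒ x*=-2.0000
So |R|<1 on (-2.0000, 0).

(-2.0000,0); λ=-11 ⇒ h* = 0.1818.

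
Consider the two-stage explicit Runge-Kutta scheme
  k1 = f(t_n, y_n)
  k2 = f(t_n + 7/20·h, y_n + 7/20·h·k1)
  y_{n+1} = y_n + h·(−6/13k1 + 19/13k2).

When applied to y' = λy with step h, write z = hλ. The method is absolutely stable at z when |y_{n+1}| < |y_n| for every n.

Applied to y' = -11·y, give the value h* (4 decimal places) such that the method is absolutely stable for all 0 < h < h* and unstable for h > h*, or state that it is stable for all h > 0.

With y'=λy (z=hλ):
  k1=λy_n ⇒ h·k1=z·y_n;  k2=λ(1+7/20z)y_n ⇒ h·k2=z(1+7/20z)y_n
  y_{n+1}/y_n = 1 − 6/13z + 19/13z(1+7/20z) = 1 + z + 133/260z²
  ⇒ R(z) = 1 + z + 133/260z².

Need |R(x)|<1, x<0.
x=-0.54: |R|=0.6092
R=1: x+133/260x²=0 ⇒ x=−260/133=-1.9549; min R=1−1/(4·133/260)=0.5113>−1
Confirm numerically:
  x=-1.200: |R|=0.53662 <1
  x=-1.197: |R|=0.53594 <1
  x=-1.077: |R|=0.51635 <1
  x=-0.819: |R|=0.52412 <1
  x=-2.372: |R|=1.50611 >1
  x=-2.279: |R|=1.37785 >1
  x=-2.184: |R|=1.25596 >1
Interval (-1.9549, 0).

(-1.9549,0); λ=-11 ⇒ h* = (260/133)/11 = 0.1777.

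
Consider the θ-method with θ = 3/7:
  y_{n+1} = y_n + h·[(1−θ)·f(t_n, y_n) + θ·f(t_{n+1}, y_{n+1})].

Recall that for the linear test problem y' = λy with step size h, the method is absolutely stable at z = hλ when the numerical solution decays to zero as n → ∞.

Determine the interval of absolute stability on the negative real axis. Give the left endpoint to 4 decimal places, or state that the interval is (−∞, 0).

With y'=λy (z=hλ):
  y_{n+1} = y_n + z·[4/7·y_n + 3/7·y_{n+1}] ⇒ (1 − 3/7z)y_{n+1} = (1 + 4/7z)y_n
  so R(z) = (1 + 4/7z)/(1 − 3/7z).

Need |R(x)|<1, x<0.
x=-0.34: |R|=0.7032
R=−1: 1+4/7x = −1+3/7x ⇒ -1/7x=2 ⇒ x=2/(-1/7)=-14.0000
Confirm numerically:
  x=-13.455: |R|=0.98849 <1
  x=-13.421: |R|=0.98775 <1
  x=-12.651: |R|=0.96999 <1
  x=-7.808: |R|=0.79648 <1
  x=-14.570: |R|=1.01124 >1
  x=-14.340: |R|=1.00680 >1
  x=-14.242: |R|=1.00487 >1
Interval (-14.0000, 0).

(-14.0000, 0).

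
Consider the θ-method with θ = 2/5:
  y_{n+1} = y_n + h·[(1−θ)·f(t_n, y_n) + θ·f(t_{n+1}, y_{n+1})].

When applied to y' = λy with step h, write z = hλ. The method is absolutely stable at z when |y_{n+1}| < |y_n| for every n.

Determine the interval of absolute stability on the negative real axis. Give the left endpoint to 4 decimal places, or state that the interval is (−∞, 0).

(-10.0000, 0).

On y'=λy, z=hλ:
  y_{n+1} = y_n + z·[3/5·y_n + 2/5·y_{n+1}] ⇒ (1 − 2/5z)y_{n+1} = (1 + 3/5z)y_n
  so R(z) = (1 + 3/5z)/(1 − 2/5z).

Boundary: |R(x)|=1, x<0.
x=-0.32: |R|=0.7163
R=−1: 1+3/5x = −1+2/5x ⇒ -1/5x=2 ⇒ x=2/(-1/5)=-10.0000
Confirm numerically:
  x=-8.036: |R|=0.90680 <1
  x=-6.961: |R|=0.83939 <1
  x=-6.656: |R|=0.81739 <1
  x=-6.095: |R|=0.77283 <1
  x=-10.433: |R|=1.01674 >1
  x=-10.200: |R|=1.00787 >1
Interval (-10.0000, 0).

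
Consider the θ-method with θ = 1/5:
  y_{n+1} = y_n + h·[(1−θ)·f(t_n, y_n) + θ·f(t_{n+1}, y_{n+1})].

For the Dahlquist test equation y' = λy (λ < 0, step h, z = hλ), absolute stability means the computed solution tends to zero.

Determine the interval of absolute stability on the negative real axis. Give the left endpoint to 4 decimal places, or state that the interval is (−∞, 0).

z∈(-3.3333,0).

On y'=λy, z=hλ:
  y_{n+1} = y_n + z·[4/5·y_n + 1/5·y_{n+1}] ⇒ (1 − 1/5z)y_{n+1} = (1 + 4/5z)y_n
  so R(z) = (1 + 4/5z)/(1 − 1/5z).

Solve |R(x)|<1 on ℝ⁻.
x=-1.76: |R|=0.3018
R=−1: 1+4/5x = −1+1/5x ⇒ -3/5x=2 ⇒ x=2/(-3/5)=-3.3333
Confirm numerically:
  x=-3.139: |R|=0.92837 <1
  x=-2.378: |R|=0.61155 <1
  x=-2.360: |R|=0.60326 <1
  x=-2.254: |R|=0.55363 <1
  x=-3.932: |R|=1.20107 >1
  x=-3.903: |R|=1.19196 >1
  x=-3.461: |R|=1.04527 >1
So |R|<1 on (-3.3333, 0).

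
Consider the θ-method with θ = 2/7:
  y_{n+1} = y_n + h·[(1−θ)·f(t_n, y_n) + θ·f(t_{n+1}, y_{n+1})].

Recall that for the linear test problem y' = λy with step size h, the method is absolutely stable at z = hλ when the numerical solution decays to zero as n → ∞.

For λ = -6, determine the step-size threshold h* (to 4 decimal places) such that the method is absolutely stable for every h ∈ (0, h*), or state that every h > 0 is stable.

Set f=λy, z=hλ:
  y_{n+1} = y_n + z·[5/7·y_n + 2/7·y_{n+1}] ⇒ (1 − 2/7z)y_{n+1} = (1 + 5/7z)y_n
  so R(z) = (1 + 5/7z)/(1 − 2/7z).

Boundary: |R(x)|=1, x<0.
x=-0.93: |R|=0.2652
R=−1: 1+5/7x = −1+2/7x ⇒ -3/7x=2 ⇒ x=2/(-3/7)=-4.6667
Confirm numerically:
  x=-3.639: |R|=0.78407 <1
  x=-2.910: |R|=0.58892 <1
  x=-2.073: |R|=0.30190 <1
  x=-5.043: |R|=1.06608 >1
  x=-4.734: |R|=1.01227 >1
So |R|<1 on (-4.6667, 0).

(-4.6667,0); λ=-6 ⇒ h* = (14/3)/6 = 0.7778.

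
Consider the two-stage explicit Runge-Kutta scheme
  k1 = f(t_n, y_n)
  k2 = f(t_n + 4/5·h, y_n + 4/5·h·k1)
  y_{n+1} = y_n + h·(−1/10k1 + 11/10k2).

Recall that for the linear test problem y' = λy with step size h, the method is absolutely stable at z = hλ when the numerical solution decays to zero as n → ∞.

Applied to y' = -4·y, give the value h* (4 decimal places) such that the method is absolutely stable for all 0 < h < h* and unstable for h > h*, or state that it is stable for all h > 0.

(-1.1364,0); λ=-4 ⇒ h* = (25/22)/4 = 0.2841.

Test eqn y'=λy, z=hλ:
  k1=λy_n ⇒ h·k1=z·y_n;  k2=λ(1+4/5z)y_n ⇒ h·k2=z(1+4/5z)y_n
  y_{n+1}/y_n = 1 − 1/10z + 11/10z(1+4/5z) = 1 + z + 22/25z²
  R(z) = 1 + z + 22/25z².

Boundary: |R(x)|=1, x<0.
x=-0.75: |R|=0.7450
R=1: x+22/25x²=0 ⇒ x=−25/22=-1.1364; min R=1−1/(4·22/25)=0.7159>−1
Confirm numerically:
  x=-0.629: |R|=0.71916 <1
  x=-0.459: |R|=0.72640 <1
  x=-1.420: |R|=1.35443 >1
  x=-1.196: |R|=1.06277 >1
Stable set (-1.1364, 0).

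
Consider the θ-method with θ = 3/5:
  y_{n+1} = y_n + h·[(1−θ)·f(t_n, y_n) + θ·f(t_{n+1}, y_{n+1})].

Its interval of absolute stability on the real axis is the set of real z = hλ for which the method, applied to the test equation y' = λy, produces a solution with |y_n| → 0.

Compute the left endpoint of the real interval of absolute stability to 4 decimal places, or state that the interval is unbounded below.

On y'=λy, z=hλ:
  y_{n+1} = y_n + z·[2/5·y_n + 3/5·y_{n+1}] ⇒ (1 − 3/5z)y_{n+1} = (1 + 2/5z)y_n
  Hence R(z) = (1 + 2/5z)/(1 − 3/5z).

Boundary: |R(x)|=1, x<0.
x=-0.61: |R|=0.5534
x=-2: |R|=0.0909
x=-10: |R|=0.4286
x=-100: |R|=0.6393
θ=3/5≥1/2 ⇒ |1+2/5x|<|1−3/5x| ∀x<0 ⇒ interval (−∞,0).

interval (−∞, 0).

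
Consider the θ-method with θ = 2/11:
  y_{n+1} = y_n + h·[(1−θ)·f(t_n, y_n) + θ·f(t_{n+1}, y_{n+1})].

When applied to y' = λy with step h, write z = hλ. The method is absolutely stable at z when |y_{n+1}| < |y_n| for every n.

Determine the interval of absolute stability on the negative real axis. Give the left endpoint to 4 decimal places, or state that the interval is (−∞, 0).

Set f=λy, z=hλ:
  y_{n+1} = y_n + z·[9/11·y_n + 2/11·y_{n+1}] ⇒ (1 − 2/11z)y_{n+1} = (1 + 9/11z)y_n
  ⇒ R(z) = (1 + 9/11z)/(1 − 2/11z).

Need |R(x)|<1, x<0.
x=-1.72: |R|=0.3102
R=−1: 1+9/11x = −1+2/11x ⇒ -7/11x=2 ⇒ x=2/(-7/11)=-3.1429
Confirm numerically:
  x=-2.178: |R|=0.56017 <1
  x=-2.059: |R|=0.49815 <1
  x=-1.838: |R|=0.37762 <1
  x=-1.594: |R|=0.23583 <1
  x=-3.682: |R|=1.20551 >1
  x=-3.308: |R|=1.06562 >1
So |R|<1 on (-3.1429, 0).

z∈(-3.1429,0).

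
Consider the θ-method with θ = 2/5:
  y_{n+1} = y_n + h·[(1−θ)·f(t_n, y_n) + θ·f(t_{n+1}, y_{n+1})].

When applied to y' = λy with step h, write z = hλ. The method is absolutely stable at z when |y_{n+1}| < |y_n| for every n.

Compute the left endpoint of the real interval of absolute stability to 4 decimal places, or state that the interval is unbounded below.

On y'=λy, z=hλ:
  y_{n+1} = y_n + z·[3/5·y_n + 2/5·y_{n+1}] ⇒ (1 − 2/5z)y_{n+1} = (1 + 3/5z)y_n
  so R(z) = (1 + 3/5z)/(1 − 2/5z).

Need |R(x)|<1, x<0.
x=-1.25: |R|=0.1667
R=−1: 1+3/5x = −1+2/5x ⇒ -1/5x=2 ⇒ x=2/(-1/5)=-10.0000
Confirm numerically:
  x=-8.293: |R|=0.92092 <1
  x=-6.644: |R|=0.81649 <1
  x=-6.510: |R|=0.80633 <1
  x=-5.711: |R|=0.73883 <1
  x=-10.158: |R|=1.00624 >1
  x=-10.030: |R|=1.00120 >1
Interval (-10.0000, 0).

z* = -10.0000.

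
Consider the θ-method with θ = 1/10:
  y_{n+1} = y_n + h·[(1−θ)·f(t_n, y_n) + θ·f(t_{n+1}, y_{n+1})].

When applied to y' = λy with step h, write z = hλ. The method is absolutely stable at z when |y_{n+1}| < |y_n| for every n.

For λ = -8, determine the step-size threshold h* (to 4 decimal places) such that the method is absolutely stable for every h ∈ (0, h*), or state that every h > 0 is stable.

Set f=λy, z=hλ:
  y_{n+1} = y_n + z·[9/10·y_n + 1/10·y_{n+1}] ⇒ (1 − 1/10z)y_{n+1} = (1 + 9/10z)y_n
  R(z) = (1 + 9/10z)/(1 − 1/10z).

Need |R(x)|<1, x<0.
x=-1.76: |R|=0.4966
R=−1: 1+9/10x = −1+1/10x ⇒ -4/5x=2 ⇒ x=2/(-4/5)=-2.5000
Confirm numerically:
  x=-1.741: |R|=0.48284 <1
  x=-1.702: |R|=0.45445 <1
  x=-1.390: |R|=0.22037 <1
  x=-1.041: |R|=0.05715 <1
  x=-2.815: |R|=1.19664 >1
  x=-2.646: |R|=1.09236 >1
  x=-2.571: |R|=1.04518 >1
Stable set (-2.5000, 0).

(-2.5000,0); λ=-8 ⇒ h* = (5/2)/8 = 0.3125.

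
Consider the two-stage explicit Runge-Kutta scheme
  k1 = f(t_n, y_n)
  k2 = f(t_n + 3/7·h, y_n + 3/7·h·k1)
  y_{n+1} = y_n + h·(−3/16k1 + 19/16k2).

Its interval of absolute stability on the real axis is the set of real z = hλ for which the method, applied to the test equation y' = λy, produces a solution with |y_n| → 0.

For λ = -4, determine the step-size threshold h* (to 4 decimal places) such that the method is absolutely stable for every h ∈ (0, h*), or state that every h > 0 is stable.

With y'=λy (z=hλ):
  k1=λy_n ⇒ h·k1=z·y_n;  k2=λ(1+3/7z)y_n ⇒ h·k2=z(1+3/7z)y_n
  y_{n+1}/y_n = 1 − 3/16z + 19/16z(1+3/7z) = 1 + z + 57/112z²
  so R(z) = 1 + z + 57/112z².

Find x<0 with |R(x)|<1.
x=-1.27: |R|=0.5509
R=1: x+57/112x²=0 ⇒ x=−112/57=-1.9649; min R=1−1/(4·57/112)=0.5088>−1
Confirm numerically:
  x=-1.908: |R|=0.94474 <1
  x=-1.464: |R|=0.62678 <1
  x=-1.290: |R|=0.55691 <1
  x=-1.030: |R|=0.50992 <1
  x=-2.548: |R|=1.75612 >1
  x=-2.246: |R|=1.32130 >1
  x=-2.134: |R|=1.18364 >1
Stable set (-1.9649, 0).

(-1.9649,0); λ=-4 ⇒ h* = (112/57)/4 = 0.4912.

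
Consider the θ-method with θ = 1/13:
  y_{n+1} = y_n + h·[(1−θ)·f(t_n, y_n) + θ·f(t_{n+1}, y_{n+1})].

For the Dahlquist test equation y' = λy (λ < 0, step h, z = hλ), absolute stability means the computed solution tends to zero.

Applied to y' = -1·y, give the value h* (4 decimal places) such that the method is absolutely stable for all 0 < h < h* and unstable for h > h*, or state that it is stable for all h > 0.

(-2.3636,0); λ=-1 ⇒ h* = (26/11)/1 = 2.3636.

With y'=λy (z=hλ):
  y_{n+1} = y_n + z·[12/13·y_n + 1/13·y_{n+1}] ⇒ (1 − 1/13z)y_{n+1} = (1 + 12/13z)y_n
  so R(z) = (1 + 12/13z)/(1 − 1/13z).

Boundary: |R(x)|=1, x<0.
x=-0.56: |R|=0.4631
R=−1: 1+12/13x = −1+1/13x ⇒ -11/13x=2 ⇒ x=2/(-11/13)=-2.3636
Confirm numerically:
  x=-1.882: |R|=0.64400 <1
  x=-1.599: |R|=0.42386 <1
  x=-1.122: |R|=0.03286 <1
  x=-2.850: |R|=1.33754 >1
  x=-2.578: |R|=1.15137 >1
Interval (-2.3636, 0).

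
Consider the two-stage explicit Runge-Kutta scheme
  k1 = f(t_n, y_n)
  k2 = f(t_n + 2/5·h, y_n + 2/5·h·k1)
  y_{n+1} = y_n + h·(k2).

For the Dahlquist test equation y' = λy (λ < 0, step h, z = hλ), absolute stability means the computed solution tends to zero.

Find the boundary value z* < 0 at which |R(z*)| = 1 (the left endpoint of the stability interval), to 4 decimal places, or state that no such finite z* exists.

left endpoint -2.5000.

With y'=λy (z=hλ):
  k1=λy_n ⇒ h·k1=z·y_n;  k2=λ(1+2/5z)y_n ⇒ h·k2=z(1+2/5z)y_n
  y_{n+1}/y_n = 1 + z(1+2/5z) = 1 + z + 2/5z²
  so R(z) = 1 + z + 2/5z².

Find x<0 with |R(x)|<1.
x=-1.36: |R|=0.3798
R=1: x+2/5x²=0 ⇒ x=−5/2=-2.5000; min R=1−1/(4·2/5)=0.3750>−1
Confirm numerically:
  x=-2.357: |R|=0.86518 <1
  x=-1.582: |R|=0.41909 <1
  x=-1.518: |R|=0.40373 <1
  x=-1.356: |R|=0.37949 <1
  x=-3.001: |R|=1.60140 >1
  x=-2.834: |R|=1.37862 >1
  x=-2.776: |R|=1.30647 >1
Stable set (-2.5000, 0).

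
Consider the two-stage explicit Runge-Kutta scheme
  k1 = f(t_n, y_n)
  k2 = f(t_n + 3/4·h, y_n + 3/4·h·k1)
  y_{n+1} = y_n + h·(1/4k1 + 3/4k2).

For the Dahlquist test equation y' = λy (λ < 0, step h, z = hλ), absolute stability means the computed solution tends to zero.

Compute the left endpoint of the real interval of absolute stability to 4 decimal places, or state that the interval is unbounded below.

z* = -1.7778.

Set f=λy, z=hλ:
  k1=λy_n ⇒ h·k1=z·y_n;  k2=λ(1+3/4z)y_n ⇒ h·k2=z(1+3/4z)y_n
  y_{n+1}/y_n = 1 + 1/4z + 3/4z(1+3/4z) = 1 + z + 9/16z²
  so R(z) = 1 + z + 9/16z².

Boundary: |R(x)|=1, x<0.
x=-1.71: |R|=0.9348
R=1: x+9/16x²=0 ⇒ x=−16/9=-1.7778; min R=1−1/(4·9/16)=0.5556>−1
Confirm numerically:
  x=-1.714: |R|=0.93851 <1
  x=-0.802: |R|=0.55980 <1
  x=-0.771: |R|=0.56337 <1
  x=-2.319: |R|=1.70599 >1
  x=-2.278: |R|=1.64097 >1
So |R|<1 on (-1.7778, 0).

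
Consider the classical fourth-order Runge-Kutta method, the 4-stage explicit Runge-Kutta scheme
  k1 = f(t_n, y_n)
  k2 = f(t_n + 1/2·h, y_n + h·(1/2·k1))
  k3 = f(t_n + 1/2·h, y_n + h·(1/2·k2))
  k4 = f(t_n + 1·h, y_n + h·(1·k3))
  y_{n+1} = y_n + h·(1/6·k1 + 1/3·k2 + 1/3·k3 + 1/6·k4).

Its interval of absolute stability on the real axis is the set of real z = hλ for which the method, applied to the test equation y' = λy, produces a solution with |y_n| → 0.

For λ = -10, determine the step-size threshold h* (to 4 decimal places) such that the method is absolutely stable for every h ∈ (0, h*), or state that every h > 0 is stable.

(-2.7853,0); λ=-10 ⇒ h* = 0.2785.

Test eqn y'=λy, z=hλ:
  order 4, 4-stage ⇒ R(z)=1+z+z^2/2+z^3/6+z^4/24
  (e.g. R(-0.54)=0.58310, |R|=0.58310)

Boundary: |R(x)|=1, x<0.
x=-0.54: |R|=0.5831
|R(-2.98)|=1.3355 |R(-2.59)|=0.7433 |R(-1.03)|=0.3652
Bisect:
  x_lo=-3.6059 |R|=3.1253  x_hi=-0.3780 |R|=0.6853
  mid=-1.99191 |R|=0.33067 →hi
  mid=-2.79889 |R|=1.02070 →lo
  mid=-2.39540 |R|=0.55463 →hi
  mid=-2.59715 |R|=0.75146 →hi
  mid=-2.69802 |R|=0.87620 →hi
  mid=-2.74846 |R|=0.94587 →hi
  mid=-2.77367 |R|=0.98262 →hi
  mid=-2.78628 |R|=1.00149 →lo
  mid=-2.77998 |R|=0.99202 →hi
  mid=-2.78313 |R|=0.99674 →hi
  ...
  [-2.78530,-2.78510] ⇒ x*=-2.7853
Stable set (-2.7853, 0).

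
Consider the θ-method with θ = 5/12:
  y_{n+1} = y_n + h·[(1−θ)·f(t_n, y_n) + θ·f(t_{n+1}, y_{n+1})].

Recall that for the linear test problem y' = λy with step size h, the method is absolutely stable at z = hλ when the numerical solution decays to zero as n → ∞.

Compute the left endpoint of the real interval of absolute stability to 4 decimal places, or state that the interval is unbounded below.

Set f=λy, z=hλ:
  y_{n+1} = y_n + z·[7/12·y_n + 5/12·y_{n+1}] ⇒ (1 − 5/12z)y_{n+1} = (1 + 7/12z)y_n
  Hence R(z) = (1 + 7/12z)/(1 − 5/12z).

Need |R(x)|<1, x<0.
x=-1.79: |R|=0.0253
R=−1: 1+7/12x = −1+5/12x ⇒ -1/6x=2 ⇒ x=2/(-1/6)=-12.0000
Confirm numerically:
  x=-8.505: |R|=0.87180 <1
  x=-6.309: |R|=0.73862 <1
  x=-5.489: |R|=0.66987 <1
  x=-12.558: |R|=1.01492 >1
  x=-12.360: |R|=1.00976 >1
  x=-12.286: |R|=1.00779 >1
Interval (-12.0000, 0).

z* = -12.0000.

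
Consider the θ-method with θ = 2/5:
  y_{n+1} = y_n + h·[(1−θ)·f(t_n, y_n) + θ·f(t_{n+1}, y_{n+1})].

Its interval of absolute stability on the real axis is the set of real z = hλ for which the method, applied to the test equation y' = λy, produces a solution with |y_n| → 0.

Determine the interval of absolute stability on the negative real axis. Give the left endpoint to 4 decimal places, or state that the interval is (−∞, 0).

z∈(-10.0000,0).

On y'=λy, z=hλ:
  y_{n+1} = y_n + z·[3/5·y_n + 2/5·y_{n+1}] ⇒ (1 − 2/5z)y_{n+1} = (1 + 3/5z)y_n
  ⇒ R(z) = (1 + 3/5z)/(1 − 2/5z).

Need |R(x)|<1, x<0.
x=-0.3: |R|=0.7321
R=−1: 1+3/5x = −1+2/5x ⇒ -1/5x=2 ⇒ x=2/(-1/5)=-10.0000
Confirm numerically:
  x=-7.803: |R|=0.89338 <1
  x=-6.276: |R|=0.78783 <1
  x=-5.989: |R|=0.76375 <1
  x=-5.958: |R|=0.76105 <1
  x=-10.585: |R|=1.02235 >1
  x=-10.546: |R|=1.02093 >1
  x=-10.253: |R|=1.00992 >1
So |R|<1 on (-10.0000, 0).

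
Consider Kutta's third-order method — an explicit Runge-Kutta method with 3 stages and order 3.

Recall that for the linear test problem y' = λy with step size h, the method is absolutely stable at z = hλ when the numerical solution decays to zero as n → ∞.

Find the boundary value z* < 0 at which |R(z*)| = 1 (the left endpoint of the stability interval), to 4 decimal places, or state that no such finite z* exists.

left endpoint -2.5127.

With y'=λy (z=hλ):
  order 3, 3-stage ⇒ R(z)=1+z+z^2/2+z^3/6
  (e.g. R(-0.61)=0.53822, |R|=0.53822)

Solve |R(x)|<1 on ℝ⁻.
x=-0.61: |R|=0.5382
|R(-2.17)|=0.5186 |R(-0.86)|=0.4038 |R(-0.76)|=0.4556
Bisect:
  x_lo=-2.8625 |R|=1.6748  x_hi=-0.0578 |R|=0.9438
  mid=-1.46018 |R|=0.08700 →hi
  mid=-2.16135 |R|=0.50840 →hi
  mid=-2.51194 |R|=0.99867 →hi
  mid=-2.68723 |R|=1.31080 →lo
  mid=-2.59958 |R|=1.14859 →lo
  mid=-2.55576 |R|=1.07214 →lo
  mid=-2.53385 |R|=1.03504 →lo
  mid=-2.52289 |R|=1.01676 →lo
  mid=-2.51742 |R|=1.00769 →lo
  ...
  [-2.51279,-2.51262] ⇒ x*=-2.5127
Stable set (-2.5127, 0).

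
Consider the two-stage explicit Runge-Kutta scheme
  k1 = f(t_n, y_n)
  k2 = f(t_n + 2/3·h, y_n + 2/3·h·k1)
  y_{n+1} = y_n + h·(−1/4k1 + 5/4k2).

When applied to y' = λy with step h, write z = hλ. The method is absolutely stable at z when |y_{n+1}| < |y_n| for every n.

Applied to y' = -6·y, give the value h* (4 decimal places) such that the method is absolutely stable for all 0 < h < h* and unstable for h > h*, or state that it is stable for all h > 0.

(-1.2000,0); λ=-6 ⇒ h* = (6/5)/6 = 0.2000.

On y'=λy, z=hλ:
  k1=λy_n ⇒ h·k1=z·y_n;  k2=λ(1+2/3z)y_n ⇒ h·k2=z(1+2/3z)y_n
  y_{n+1}/y_n = 1 − 1/4z + 5/4z(1+2/3z) = 1 + z + 5/6z²
  so R(z) = 1 + z + 5/6z².

Find x<0 with |R(x)|<1.
x=-1.54: |R|=1.4363
R=1: x+5/6x²=0 ⇒ x=−6/5=-1.2000; min R=1−1/(4·5/6)=0.7000>−1
Confirm numerically:
  x=-1.044: |R|=0.86428 <1
  x=-1.027: |R|=0.85194 <1
  x=-0.795: |R|=0.73169 <1
  x=-0.578: |R|=0.70040 <1
  x=-1.445: |R|=1.29502 >1
  x=-1.251: |R|=1.05317 >1
Stable set (-1.2000, 0).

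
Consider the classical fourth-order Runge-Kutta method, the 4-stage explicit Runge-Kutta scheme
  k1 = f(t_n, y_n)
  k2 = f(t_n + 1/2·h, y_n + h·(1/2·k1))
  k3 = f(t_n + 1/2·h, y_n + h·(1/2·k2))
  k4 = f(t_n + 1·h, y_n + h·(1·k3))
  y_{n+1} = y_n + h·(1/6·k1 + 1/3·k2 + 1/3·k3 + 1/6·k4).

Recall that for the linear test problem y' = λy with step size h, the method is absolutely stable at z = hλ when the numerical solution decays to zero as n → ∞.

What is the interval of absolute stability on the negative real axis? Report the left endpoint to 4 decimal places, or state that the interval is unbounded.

(-2.7853, 0).

Test eqn y'=λy, z=hλ:
  order 4, 4-stage ⇒ R(z)=1+z+z^2/2+z^3/6+z^4/24
  (e.g. R(-1.05)=0.35896, |R|=0.35896)

Find x<0 with |R(x)|<1.
x=-1.05: |R|=0.3590
|R(-2.73)|=0.9198 |R(-2.34)|=0.5116 |R(-0.72)|=0.4882
Bisect:
  x_lo=-3.5491 |R|=2.9091  x_hi=-0.0946 |R|=0.9097
  mid=-1.82187 |R|=0.28892 →hi
  mid=-2.68549 |R|=0.85967 →hi
  mid=-3.11730 |R|=1.62735 →lo
  mid=-2.90140 |R|=1.18963 →lo
  mid=-2.79345 |R|=1.01236 →lo
  mid=-2.73947 |R|=0.93308 →hi
  mid=-2.76646 |R|=0.97197 →hi
  ...
  [-2.78543,-2.78522] ⇒ x*=-2.7853
Stable set (-2.7853, 0).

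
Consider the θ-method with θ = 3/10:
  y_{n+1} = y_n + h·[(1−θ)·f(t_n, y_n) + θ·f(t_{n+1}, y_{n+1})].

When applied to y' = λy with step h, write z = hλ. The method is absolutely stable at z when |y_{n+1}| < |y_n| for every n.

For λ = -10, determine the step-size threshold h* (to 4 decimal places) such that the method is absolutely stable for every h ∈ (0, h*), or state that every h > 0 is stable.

(-5.0000,0); λ=-10 ⇒ h* = (5)/10 = 0.5000.

On y'=λy, z=hλ:
  y_{n+1} = y_n + z·[7/10·y_n + 3/10·y_{n+1}] ⇒ (1 − 3/10z)y_{n+1} = (1 + 7/10z)y_n
  so R(z) = (1 + 7/10z)/(1 − 3/10z).

Need |R(x)|<1, x<0.
x=-1.1: |R|=0.1729
R=−1: 1+7/10x = −1+3/10x ⇒ -2/5x=2 ⇒ x=2/(-2/5)=-5.0000
Confirm numerically:
  x=-4.727: |R|=0.95484 <1
  x=-4.650: |R|=0.94154 <1
  x=-2.995: |R|=0.57756 <1
  x=-2.080: |R|=0.28079 <1
  x=-5.521: |R|=1.07845 >1
  x=-5.221: |R|=1.03445 >1
Stable set (-5.0000, 0).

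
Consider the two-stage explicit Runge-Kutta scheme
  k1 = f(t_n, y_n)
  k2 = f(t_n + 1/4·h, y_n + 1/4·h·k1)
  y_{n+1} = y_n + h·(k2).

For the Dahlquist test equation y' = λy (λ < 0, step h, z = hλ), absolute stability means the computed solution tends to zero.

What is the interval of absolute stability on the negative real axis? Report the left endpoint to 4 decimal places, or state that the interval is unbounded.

Set f=λy, z=hλ:
  k1=λy_n ⇒ h·k1=z·y_n;  k2=λ(1+1/4z)y_n ⇒ h·k2=z(1+1/4z)y_n
  y_{n+1}/y_n = 1 + z(1+1/4z) = 1 + z + 1/4z²
  R(z) = 1 + z + 1/4z².

Solve |R(x)|<1 on ℝ⁻.
x=-1.46: |R|=0.0729
R=1: x+1/4x²=0 ⇒ x=−4=-4.0000; min R=1−1/(4·1/4)=0.0000>−1
Confirm numerically:
  x=-2.929: |R|=0.21576 <1
  x=-2.366: |R|=0.03349 <1
  x=-2.197: |R|=0.00970 <1
  x=-4.306: |R|=1.32941 >1
  x=-4.107: |R|=1.10986 >1
Stable set (-4.0000, 0).

z∈(-4.0000,0).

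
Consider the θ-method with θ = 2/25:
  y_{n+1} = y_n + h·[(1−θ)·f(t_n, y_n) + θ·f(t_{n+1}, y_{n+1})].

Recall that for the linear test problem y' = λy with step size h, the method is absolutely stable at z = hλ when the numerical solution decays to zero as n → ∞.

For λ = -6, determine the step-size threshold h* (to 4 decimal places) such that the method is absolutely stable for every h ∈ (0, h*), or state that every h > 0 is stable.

On y'=λy, z=hλ:
  y_{n+1} = y_n + z·[23/25·y_n + 2/25·y_{n+1}] ⇒ (1 − 2/25z)y_{n+1} = (1 + 23/25z)y_n
  so R(z) = (1 + 23/25z)/(1 − 2/25z).

Find x<0 with |R(x)|<1.
x=-0.85: |R|=0.2041
R=−1: 1+23/25x = −1+2/25x ⇒ -21/25x=2 ⇒ x=2/(-21/25)=-2.3810
Confirm numerically:
  x=-1.677: |R|=0.47863 <1
  x=-1.476: |R|=0.32012 <1
  x=-1.378: |R|=0.24117 <1
  x=-2.673: |R|=1.20210 >1
  x=-2.449: |R|=1.04780 >1
Interval (-2.3810, 0).

(-2.3810,0); λ=-6 ⇒ h* = (50/21)/6 = 0.3968.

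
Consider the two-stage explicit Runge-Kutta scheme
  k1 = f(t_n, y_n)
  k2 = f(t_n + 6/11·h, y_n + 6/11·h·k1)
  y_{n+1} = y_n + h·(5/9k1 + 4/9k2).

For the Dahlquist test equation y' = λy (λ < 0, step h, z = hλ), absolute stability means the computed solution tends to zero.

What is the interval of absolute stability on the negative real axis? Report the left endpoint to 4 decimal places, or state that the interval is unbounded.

Set f=λy, z=hλ:
  k1=λy_n ⇒ h·k1=z·y_n;  k2=λ(1+6/11z)y_n ⇒ h·k2=z(1+6/11z)y_n
  y_{n+1}/y_n = 1 + 5/9z + 4/9z(1+6/11z) = 1 + z + 8/33z²
  ⇒ R(z) = 1 + z + 8/33z².

Find x<0 with |R(x)|<1.
x=-0.37: |R|=0.6632
R=1: x+8/33x²=0 ⇒ x=−33/8=-4.1250; min R=1−1/(4·8/33)=-0.0312>−1
Confirm numerically:
  x=-3.359: |R|=0.37624 <1
  x=-2.628: |R|=0.04627 <1
  x=-2.356: |R|=0.01037 <1
  x=-1.752: |R|=0.00788 <1
  x=-4.640: |R|=1.57930 >1
  x=-4.263: |R|=1.14262 >1
So |R|<1 on (-4.1250, 0).

(-4.1250, 0).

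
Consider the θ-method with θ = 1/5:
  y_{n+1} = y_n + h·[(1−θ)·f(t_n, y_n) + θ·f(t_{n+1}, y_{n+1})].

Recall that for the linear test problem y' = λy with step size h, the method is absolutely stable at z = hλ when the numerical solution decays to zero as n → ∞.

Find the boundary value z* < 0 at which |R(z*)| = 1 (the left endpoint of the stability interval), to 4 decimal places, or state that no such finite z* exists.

On y'=λy, z=hλ:
  y_{n+1} = y_n + z·[4/5·y_n + 1/5·y_{n+1}] ⇒ (1 − 1/5z)y_{n+1} = (1 + 4/5z)y_n
  so R(z) = (1 + 4/5z)/(1 − 1/5z).

Need |R(x)|<1, x<0.
x=-0.63: |R|=0.4405
R=−1: 1+4/5x = −1+1/5x ⇒ -3/5x=2 ⇒ x=2/(-3/5)=-3.3333
Confirm numerically:
  x=-3.261: |R|=0.97373 <1
  x=-3.228: |R|=0.96159 <1
  x=-2.636: |R|=0.72603 <1
  x=-3.700: |R|=1.12644 >1
  x=-3.500: |R|=1.05882 >1
  x=-3.376: |R|=1.01528 >1
So |R|<1 on (-3.3333, 0).

z* = -3.3333.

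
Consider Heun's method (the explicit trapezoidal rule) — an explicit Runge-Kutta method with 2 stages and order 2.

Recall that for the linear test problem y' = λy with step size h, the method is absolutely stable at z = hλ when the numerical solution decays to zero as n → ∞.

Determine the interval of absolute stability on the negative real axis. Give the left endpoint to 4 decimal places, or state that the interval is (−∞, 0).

Set f=λy, z=hλ:
  order 2, 2-stage ⇒ R(z)=1+z+z^2/2
  (e.g. R(-0.41)=0.67405, |R|=0.67405)

Need |R(x)|<1, x<0.
x=-0.41: |R|=0.6741
|R(-2.23)|=1.2565 |R(-0.91)|=0.5041 |R(-0.56)|=0.5968
Bisect:
  x_lo=-2.4935 |R|=1.6152  x_hi=-0.1678 |R|=0.8462
  mid=-1.33066 |R|=0.55467 →hi
  mid=-1.91207 |R|=0.91594 →hi
  mid=-2.20278 |R|=1.22334 →lo
  mid=-2.05743 |R|=1.05908 →lo
  mid=-1.98475 |R|=0.98487 →hi
  mid=-2.02109 |R|=1.02131 →lo
  mid=-2.00292 |R|=1.00292 →lo
  mid=-1.99383 |R|=0.99385 →hi
  mid=-1.99838 |R|=0.99838 →hi
  ...
  [-2.00008,-1.99994] ⇒ x*=-2.0000
Stable set (-2.0000, 0).

z∈(-2.0000,0).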